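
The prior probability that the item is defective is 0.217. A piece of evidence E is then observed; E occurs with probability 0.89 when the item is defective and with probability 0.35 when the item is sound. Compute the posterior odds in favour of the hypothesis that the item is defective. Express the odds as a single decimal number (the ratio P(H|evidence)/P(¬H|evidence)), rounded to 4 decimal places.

Posterior odds ≈ 0.7047

Prior odds = 0.217/(1−0.217) = 0.27714. In log-odds, ln(0.27714) = -1.2832.
Add log likelihood ratio: ln(2.5429) = 0.93329.
Posterior log-odds = -0.34995, so posterior odds = exp(-0.34995) = 0.70473.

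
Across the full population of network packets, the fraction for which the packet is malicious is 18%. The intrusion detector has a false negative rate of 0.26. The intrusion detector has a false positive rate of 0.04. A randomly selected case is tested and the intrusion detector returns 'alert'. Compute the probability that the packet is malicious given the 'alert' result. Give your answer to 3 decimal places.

P(H | E) ≈ 0.802

Write H for 'the packet is malicious'. Prior odds H:¬H = 0.18/0.82 = 0.21951. For the 'alert' outcome, the likelihood ratio is 0.74/0.04 = 18.500.
Posterior odds = 0.21951 × 18.500 = 4.0610, so P(H|E) = 4.0610/(1+4.0610) = 0.802.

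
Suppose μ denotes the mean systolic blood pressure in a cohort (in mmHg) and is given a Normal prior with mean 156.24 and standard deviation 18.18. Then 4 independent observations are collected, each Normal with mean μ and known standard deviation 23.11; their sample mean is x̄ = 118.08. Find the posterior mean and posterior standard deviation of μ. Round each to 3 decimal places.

Posterior mean ≈ 129.060; posterior SD ≈ 9.752

With known σ, the Normal prior is conjugate. Weight on the data is w = (n/σ²)/(n/σ² + 1/τ₀²) = 0.00748963/(0.00748963+0.00302561) = 0.71226.
Posterior mean = w·x̄ + (1−w)·μ₀ = 0.71226·118.08 + 0.28774·156.24 = 129.060. Posterior variance = 1/(0.00748963+0.00302561) = 95.1001, so SD = 9.752.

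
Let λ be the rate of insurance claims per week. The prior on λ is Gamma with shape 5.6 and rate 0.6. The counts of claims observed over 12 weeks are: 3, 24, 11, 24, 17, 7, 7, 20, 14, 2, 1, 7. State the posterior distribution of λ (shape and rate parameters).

Posterior: Gamma(shape=142.6, rate=12.6)

The Poisson likelihood adds the total count to the shape and the number of exposure periods to the rate. Here ∑xᵢ = 137 and n = 12, so shape 5.6→142.6 and rate 0.6→12.6.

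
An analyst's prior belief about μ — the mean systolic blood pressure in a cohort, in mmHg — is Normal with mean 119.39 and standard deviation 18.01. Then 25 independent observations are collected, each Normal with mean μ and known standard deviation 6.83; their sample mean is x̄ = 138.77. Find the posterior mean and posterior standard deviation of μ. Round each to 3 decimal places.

Prior precision 1/τ₀² = 1/18.01² = 0.00308299; data precision n/σ² = 25/6.83² = 0.535918.
Posterior precision = 0.00308299 + 0.535918 = 0.539001, giving posterior SD = 1/√0.539001 = 1.362.
Posterior mean = (0.00308299·119.39 + 0.535918·138.77) / 0.539001 = 138.659.

Posterior mean ≈ 138.659; posterior SD ≈ 1.362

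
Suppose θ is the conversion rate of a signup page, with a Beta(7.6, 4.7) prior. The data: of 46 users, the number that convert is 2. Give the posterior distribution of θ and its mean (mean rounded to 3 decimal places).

Observing 2 successes and 44 failures updates Beta(7.6, 4.7) by adding the success and failure counts to the two shape parameters: α = 7.6+2 = 9.6, β = 4.7+44 = 48.7.
Posterior mean = α/(α+β) = 9.6/58.3 = 0.165.

Posterior: Beta(9.6, 48.7); mean ≈ 0.165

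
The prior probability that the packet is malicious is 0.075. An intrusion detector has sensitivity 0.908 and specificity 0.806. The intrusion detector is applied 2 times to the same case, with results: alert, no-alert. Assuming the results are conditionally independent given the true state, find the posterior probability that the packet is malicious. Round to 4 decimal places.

Posterior P(H) ≈ 0.0415

With H the event that the packet is malicious, the joint likelihood of the observed sequence is P(data|H) = 0.908·0.092 = 0.083536 and P(data|¬H) = 0.194·0.806 = 0.15636.
Bayes: P(H|data) = 0.075·0.083536 / (0.075·0.083536 + 0.925·0.15636) = 0.0062652/0.15090 = 0.0415.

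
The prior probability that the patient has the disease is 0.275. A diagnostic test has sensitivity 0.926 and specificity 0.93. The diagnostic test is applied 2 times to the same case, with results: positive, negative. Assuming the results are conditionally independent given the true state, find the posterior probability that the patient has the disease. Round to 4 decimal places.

Let H be the event that the patient has the disease; start with P(H) = 0.275. P('positive'|H) = 0.926, P('positive'|¬H) = 0.07.
Update on result 1 ('positive'): P(H) ← 0.926·0.2750 / (0.926·0.2750 + 0.07·0.7250) = 0.25465/0.30540 = 0.8338.
Update on result 2 ('negative'): P(H) ← 0.074·0.8338 / (0.074·0.8338 + 0.93·0.1662) = 0.061703/0.21625 = 0.2853.

Posterior P(H) ≈ 0.2853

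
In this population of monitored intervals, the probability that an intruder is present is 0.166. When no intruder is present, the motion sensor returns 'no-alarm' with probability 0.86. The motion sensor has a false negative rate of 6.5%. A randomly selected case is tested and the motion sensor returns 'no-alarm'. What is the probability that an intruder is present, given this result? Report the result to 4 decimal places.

Write H for 'an intruder is present'. Prior odds H:¬H = 0.166/0.834 = 0.19904. For the 'no-alarm' outcome, the likelihood ratio is 0.065/0.86 = 0.075581.
Posterior odds = 0.19904 × 0.075581 = 0.015044, so P(H|E) = 0.015044/(1+0.015044) = 0.0148.

P(H | E) ≈ 0.0148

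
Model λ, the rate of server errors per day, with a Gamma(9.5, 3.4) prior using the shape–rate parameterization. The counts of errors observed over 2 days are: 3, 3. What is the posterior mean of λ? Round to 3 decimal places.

Posterior mean ≈ 2.870

The Poisson likelihood adds the total count to the shape and the number of exposure periods to the rate. Here ∑xᵢ = 6 and n = 2, so shape 9.5→15.5 and rate 3.4→5.4.
E[λ | data] = 15.5/5.4 = 2.870.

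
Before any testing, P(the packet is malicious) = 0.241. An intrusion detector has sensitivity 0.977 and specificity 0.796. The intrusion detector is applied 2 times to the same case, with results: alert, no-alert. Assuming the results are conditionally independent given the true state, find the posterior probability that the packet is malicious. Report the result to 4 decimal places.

With H the event that the packet is malicious, the joint likelihood of the observed sequence is P(data|H) = 0.977·0.023 = 0.022471 and P(data|¬H) = 0.204·0.796 = 0.16238.
Bayes: P(H|data) = 0.241·0.022471 / (0.241·0.022471 + 0.759·0.16238) = 0.0054155/0.12866 = 0.0421.

Posterior P(H) ≈ 0.0421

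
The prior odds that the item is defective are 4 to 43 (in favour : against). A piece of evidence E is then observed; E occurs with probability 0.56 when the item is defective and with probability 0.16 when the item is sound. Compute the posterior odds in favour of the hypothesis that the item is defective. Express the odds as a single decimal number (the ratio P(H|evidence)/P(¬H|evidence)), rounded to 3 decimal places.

Prior odds = 4/43 = 0.093023. In log-odds, ln(0.093023) = -2.3749.
Add log likelihood ratio: ln(3.5000) = 1.2528.
Posterior log-odds = -1.1221, so posterior odds = exp(-1.1221) = 0.32558.

Posterior odds ≈ 0.326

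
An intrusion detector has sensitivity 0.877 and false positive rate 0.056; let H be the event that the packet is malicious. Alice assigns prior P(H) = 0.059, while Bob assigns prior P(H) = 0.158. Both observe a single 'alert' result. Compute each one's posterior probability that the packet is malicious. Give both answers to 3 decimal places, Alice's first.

Alice: 0.495; Bob: 0.746

P('+'|H) = 0.877, P('+'|¬H) = 0.056.
Alice: numerator 0.877·0.059 = 0.051743; evidence = 0.051743+0.056·0.941 = 0.10444; posterior = 0.495.
Bob: numerator 0.877·0.158 = 0.13857; evidence = 0.13857+0.056·0.842 = 0.18572; posterior = 0.746.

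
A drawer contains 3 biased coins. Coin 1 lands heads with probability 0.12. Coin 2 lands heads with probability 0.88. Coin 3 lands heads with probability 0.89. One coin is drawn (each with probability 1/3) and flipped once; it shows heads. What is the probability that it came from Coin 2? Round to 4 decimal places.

Tabulate prior·likelihood by source: [1] prior 0.333333, lik 0.12, product 0.04000; [2] prior 0.333333, lik 0.88, product 0.2933; [3] prior 0.333333, lik 0.89, product 0.2967.
Normalizing constant = 0.63000; the posterior for Coin 2 is its product over the sum, 0.2933/0.63000 = 0.4656.

Posterior probability ≈ 0.4656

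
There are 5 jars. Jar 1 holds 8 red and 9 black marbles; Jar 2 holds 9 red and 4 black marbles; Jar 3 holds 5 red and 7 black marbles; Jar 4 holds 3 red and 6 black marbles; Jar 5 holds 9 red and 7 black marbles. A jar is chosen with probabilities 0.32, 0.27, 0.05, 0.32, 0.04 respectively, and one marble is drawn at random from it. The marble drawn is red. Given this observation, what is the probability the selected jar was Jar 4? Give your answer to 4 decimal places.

P(red|Jar 1) = 0.4706; P(red|Jar 2) = 0.6923; P(red|Jar 3) = 0.4167; P(red|Jar 4) = 0.3333; P(red|Jar 5) = 0.5625.
Prior × likelihood for each source: 0.32·0.4706=0.1506, 0.27·0.6923=0.1869, 0.05·0.4167=0.02083, 0.32·0.3333=0.1067, 0.04·0.5625=0.02250. Summing gives P(red) = 0.48751.
P(Jar 4 | red) = 0.1067 / 0.48751 = 0.2188.

Posterior probability ≈ 0.2188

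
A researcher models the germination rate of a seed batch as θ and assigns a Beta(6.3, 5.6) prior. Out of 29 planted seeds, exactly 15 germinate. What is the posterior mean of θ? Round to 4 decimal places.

Posterior mean ≈ 0.5208

Observing 15 successes and 14 failures updates Beta(6.3, 5.6) by adding the success and failure counts to the two shape parameters: α = 6.3+15 = 21.3, β = 5.6+14 = 19.6.
E[θ | data] = 21.3/(21.3+19.6) = 0.5208.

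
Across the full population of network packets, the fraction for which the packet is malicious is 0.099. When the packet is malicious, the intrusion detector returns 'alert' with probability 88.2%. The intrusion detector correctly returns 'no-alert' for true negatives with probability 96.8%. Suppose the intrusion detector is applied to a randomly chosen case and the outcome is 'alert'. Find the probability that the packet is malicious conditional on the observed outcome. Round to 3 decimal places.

Write H for 'the packet is malicious'. Prior odds H:¬H = 0.099/0.901 = 0.10988. For the 'alert' outcome, the likelihood ratio is 0.882/0.032 = 27.562.
Posterior odds = 0.10988 × 27.562 = 3.0285, so P(H|E) = 3.0285/(1+3.0285) = 0.752.

P(H | E) ≈ 0.752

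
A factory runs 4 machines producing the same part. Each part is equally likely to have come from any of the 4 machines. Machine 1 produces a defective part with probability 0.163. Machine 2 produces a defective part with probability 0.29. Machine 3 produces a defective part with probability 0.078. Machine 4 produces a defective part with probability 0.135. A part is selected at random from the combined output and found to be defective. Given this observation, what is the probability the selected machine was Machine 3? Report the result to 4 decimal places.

Tabulate prior·likelihood by source: [1] prior 0.25, lik 0.163, product 0.04075; [2] prior 0.25, lik 0.29, product 0.07250; [3] prior 0.25, lik 0.078, product 0.01950; [4] prior 0.25, lik 0.135, product 0.03375.
Normalizing constant = 0.16650; the posterior for Machine 3 is its product over the sum, 0.01950/0.16650 = 0.1171.

Posterior probability ≈ 0.1171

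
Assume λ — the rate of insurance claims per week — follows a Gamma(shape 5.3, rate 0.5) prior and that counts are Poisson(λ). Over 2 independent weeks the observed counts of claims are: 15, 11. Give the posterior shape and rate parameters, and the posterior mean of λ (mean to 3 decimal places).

The Poisson likelihood adds the total count to the shape and the number of exposure periods to the rate. Here ∑xᵢ = 26 and n = 2, so shape 5.3→31.3 and rate 0.5→2.5.
E[λ | data] = 31.3/2.5 = 12.520.

Posterior: Gamma(shape=31.3, rate=2.5); mean ≈ 12.520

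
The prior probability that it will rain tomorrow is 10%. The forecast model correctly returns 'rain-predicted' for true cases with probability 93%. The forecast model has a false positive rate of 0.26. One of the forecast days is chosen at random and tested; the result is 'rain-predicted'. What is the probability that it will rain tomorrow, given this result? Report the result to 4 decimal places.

P(H | E) ≈ 0.2844

Write H for 'it will rain tomorrow'. Prior odds H:¬H = 0.1/0.9 = 0.11111. For the 'rain-predicted' outcome, the likelihood ratio is 0.93/0.26 = 3.5769.
Posterior odds = 0.11111 × 3.5769 = 0.39744, so P(H|E) = 0.39744/(1+0.39744) = 0.2844.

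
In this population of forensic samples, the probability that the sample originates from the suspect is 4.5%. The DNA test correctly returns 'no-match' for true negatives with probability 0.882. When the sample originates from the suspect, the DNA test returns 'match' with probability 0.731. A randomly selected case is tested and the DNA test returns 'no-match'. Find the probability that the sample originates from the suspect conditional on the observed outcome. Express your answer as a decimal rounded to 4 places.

Let H be the event that the sample originates from the suspect. P(H) = 0.045, so P(¬H) = 0.955. With E the 'no-match' result, P(E|H) = 0.269 and P(E|¬H) = 0.882.
P(E) = 0.269·0.045 + 0.882·0.955 = 0.012105 + 0.84231 = 0.85442.
By Bayes' theorem, P(H|E) = 0.012105 / 0.85442 = 0.0142.

P(H | E) ≈ 0.0142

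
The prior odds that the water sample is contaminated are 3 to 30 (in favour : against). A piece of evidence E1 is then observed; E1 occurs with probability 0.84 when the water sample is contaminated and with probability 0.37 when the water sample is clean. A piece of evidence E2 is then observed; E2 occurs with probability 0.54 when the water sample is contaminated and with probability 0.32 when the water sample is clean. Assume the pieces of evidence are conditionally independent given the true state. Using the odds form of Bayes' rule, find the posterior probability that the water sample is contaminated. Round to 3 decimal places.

Prior odds = 3/30 = 0.10000. In log-odds, ln(0.10000) = -2.3026.
Add log likelihood ratios: ln(2.2703) + ln(1.6875) = 1.3431.
Posterior log-odds = -0.95944, so posterior odds = exp(-0.95944) = 0.38311. Converting, P(H|E) = 0.38311/1.3831 = 0.277.

Posterior probability ≈ 0.277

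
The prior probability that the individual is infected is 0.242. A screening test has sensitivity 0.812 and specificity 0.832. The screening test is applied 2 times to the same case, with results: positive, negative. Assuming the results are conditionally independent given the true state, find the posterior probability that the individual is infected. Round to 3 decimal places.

Posterior P(H) ≈ 0.259

With H the event that the individual is infected, the joint likelihood of the observed sequence is P(data|H) = 0.812·0.188 = 0.15266 and P(data|¬H) = 0.168·0.832 = 0.13978.
Bayes: P(H|data) = 0.242·0.15266 / (0.242·0.15266 + 0.758·0.13978) = 0.036943/0.14289 = 0.2585.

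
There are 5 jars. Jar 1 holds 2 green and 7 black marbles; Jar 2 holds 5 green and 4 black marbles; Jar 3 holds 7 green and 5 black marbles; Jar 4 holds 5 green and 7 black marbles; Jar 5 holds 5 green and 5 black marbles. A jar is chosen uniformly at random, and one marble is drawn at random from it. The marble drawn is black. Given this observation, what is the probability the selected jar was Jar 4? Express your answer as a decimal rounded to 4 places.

Posterior probability ≈ 0.2143

Tabulate prior·likelihood by source: [1] prior 0.2, lik 0.7778, product 0.1556; [2] prior 0.2, lik 0.4444, product 0.08889; [3] prior 0.2, lik 0.4167, product 0.08333; [4] prior 0.2, lik 0.5833, product 0.1167; [5] prior 0.2, lik 0.5, product 0.1000.
Normalizing constant = 0.54444; the posterior for Jar 4 is its product over the sum, 0.1167/0.54444 = 0.2143.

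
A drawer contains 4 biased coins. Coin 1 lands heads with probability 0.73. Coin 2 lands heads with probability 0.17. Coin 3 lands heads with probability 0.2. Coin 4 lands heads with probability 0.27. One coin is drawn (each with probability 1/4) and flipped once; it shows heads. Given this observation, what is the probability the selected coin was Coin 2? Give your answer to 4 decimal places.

Posterior probability ≈ 0.1241

Tabulate prior·likelihood by source: [1] prior 0.25, lik 0.73, product 0.1825; [2] prior 0.25, lik 0.17, product 0.04250; [3] prior 0.25, lik 0.2, product 0.05000; [4] prior 0.25, lik 0.27, product 0.06750.
Normalizing constant = 0.34250; the posterior for Coin 2 is its product over the sum, 0.04250/0.34250 = 0.1241.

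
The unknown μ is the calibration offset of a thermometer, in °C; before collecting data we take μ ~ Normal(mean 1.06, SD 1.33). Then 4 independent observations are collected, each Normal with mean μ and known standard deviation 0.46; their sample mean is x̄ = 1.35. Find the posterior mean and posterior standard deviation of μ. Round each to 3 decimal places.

With known σ, the Normal prior is conjugate. Weight on the data is w = (n/σ²)/(n/σ² + 1/τ₀²) = 18.9036/(18.9036+0.565323) = 0.97096.
Posterior mean = w·x̄ + (1−w)·μ₀ = 0.97096·1.35 + 0.029037·1.06 = 1.342. Posterior variance = 1/(18.9036+0.565323) = 0.0513639, so SD = 0.227.

Posterior mean ≈ 1.342; posterior SD ≈ 0.227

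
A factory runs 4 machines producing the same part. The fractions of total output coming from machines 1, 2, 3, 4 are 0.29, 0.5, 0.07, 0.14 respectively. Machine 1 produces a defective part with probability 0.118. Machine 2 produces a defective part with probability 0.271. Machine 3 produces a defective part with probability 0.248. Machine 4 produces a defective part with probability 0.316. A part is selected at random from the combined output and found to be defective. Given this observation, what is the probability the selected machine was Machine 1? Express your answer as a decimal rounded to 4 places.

P(defective|M1) = 0.118; P(defective|M2) = 0.271; P(defective|M3) = 0.248; P(defective|M4) = 0.316.
Prior × likelihood for each source: 0.29·0.118=0.03422, 0.5·0.271=0.1355, 0.07·0.248=0.01736, 0.14·0.316=0.04424. Summing gives P(defective) = 0.23132.
P(Machine 1 | defective) = 0.03422 / 0.23132 = 0.1479.

Posterior probability ≈ 0.1479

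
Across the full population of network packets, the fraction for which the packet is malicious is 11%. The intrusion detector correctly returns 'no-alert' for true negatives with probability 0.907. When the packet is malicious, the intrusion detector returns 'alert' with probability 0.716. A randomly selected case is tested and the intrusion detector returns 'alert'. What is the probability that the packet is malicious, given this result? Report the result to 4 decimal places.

P(H | E) ≈ 0.4876

Write H for 'the packet is malicious'. Prior odds H:¬H = 0.11/0.89 = 0.12360. For the 'alert' outcome, the likelihood ratio is 0.716/0.093 = 7.6989.
Posterior odds = 0.12360 × 7.6989 = 0.95155, so P(H|E) = 0.95155/(1+0.95155) = 0.4876.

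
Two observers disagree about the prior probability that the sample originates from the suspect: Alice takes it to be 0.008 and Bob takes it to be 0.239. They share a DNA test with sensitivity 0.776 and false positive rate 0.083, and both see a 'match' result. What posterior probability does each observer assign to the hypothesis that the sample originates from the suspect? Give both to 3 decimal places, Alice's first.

The likelihood ratio for a 'match' result is 0.776/0.083 = 9.3494.
Alice: prior odds 0.008/0.992 = 0.0080645; posterior odds 0.075398; posterior probability 0.070.
Bob: prior odds 0.239/0.761 = 0.31406; posterior odds 2.9363; posterior probability 0.746.

Alice: 0.070; Bob: 0.746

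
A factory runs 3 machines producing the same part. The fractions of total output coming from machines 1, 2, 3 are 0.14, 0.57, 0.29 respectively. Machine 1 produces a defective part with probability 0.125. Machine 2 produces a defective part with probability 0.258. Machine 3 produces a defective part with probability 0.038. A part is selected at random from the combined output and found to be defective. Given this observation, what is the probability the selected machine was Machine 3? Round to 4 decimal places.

Tabulate prior·likelihood by source: [1] prior 0.14, lik 0.125, product 0.01750; [2] prior 0.57, lik 0.258, product 0.1471; [3] prior 0.29, lik 0.038, product 0.01102.
Normalizing constant = 0.17558; the posterior for Machine 3 is its product over the sum, 0.01102/0.17558 = 0.0628.

Posterior probability ≈ 0.0628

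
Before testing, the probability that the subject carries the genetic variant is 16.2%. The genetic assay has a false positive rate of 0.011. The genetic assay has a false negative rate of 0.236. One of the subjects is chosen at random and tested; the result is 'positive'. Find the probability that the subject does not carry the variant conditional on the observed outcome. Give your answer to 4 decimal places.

P(¬H | E) ≈ 0.0693

Let H be the event that the subject carries the genetic variant. P(H) = 0.162, so P(¬H) = 0.838. With E the 'positive' result, P(E|H) = 0.764 and P(E|¬H) = 0.011.
P(E) = 0.764·0.162 + 0.011·0.838 = 0.12377 + 0.0092180 = 0.13299.
By Bayes' theorem, P(H|E) = 0.12377 / 0.13299 = 0.9307. Hence P(¬H|E) = 1 − 0.9307 = 0.0693.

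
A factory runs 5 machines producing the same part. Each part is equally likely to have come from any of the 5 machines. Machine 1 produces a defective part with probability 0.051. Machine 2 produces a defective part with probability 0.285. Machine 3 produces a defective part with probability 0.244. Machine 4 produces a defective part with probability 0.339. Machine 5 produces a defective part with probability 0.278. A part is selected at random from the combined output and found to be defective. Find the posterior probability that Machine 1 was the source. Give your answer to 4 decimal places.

P(defective|M1) = 0.051; P(defective|M2) = 0.285; P(defective|M3) = 0.244; P(defective|M4) = 0.339; P(defective|M5) = 0.278.
Prior × likelihood for each source: 0.2·0.051=0.01020, 0.2·0.285=0.05700, 0.2·0.244=0.04880, 0.2·0.339=0.06780, 0.2·0.278=0.05560. Summing gives P(defective) = 0.23940.
P(Machine 1 | defective) = 0.01020 / 0.23940 = 0.0426.

Posterior probability ≈ 0.0426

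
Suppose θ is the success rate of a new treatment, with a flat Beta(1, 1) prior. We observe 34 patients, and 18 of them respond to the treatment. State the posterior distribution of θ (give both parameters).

Posterior: Beta(19, 17)

The binomial likelihood is conjugate to the Beta prior: with 18 successes and 16 failures, the posterior is Beta(1+18, 1+16) = Beta(19, 17).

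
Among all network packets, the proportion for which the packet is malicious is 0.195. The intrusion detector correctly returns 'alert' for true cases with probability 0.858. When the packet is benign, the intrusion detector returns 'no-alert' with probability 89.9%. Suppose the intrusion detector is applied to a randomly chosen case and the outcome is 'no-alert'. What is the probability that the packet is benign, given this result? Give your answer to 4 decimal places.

P(¬H | E) ≈ 0.9631

Write H for 'the packet is malicious'. Prior odds H:¬H = 0.195/0.805 = 0.24224. For the 'no-alert' outcome, the likelihood ratio is 0.142/0.899 = 0.15795.
Posterior odds = 0.24224 × 0.15795 = 0.038262, so P(H|E) = 0.038262/(1+0.038262) = 0.0369. Then P(¬H|E) = 1 − 0.0369 = 0.9631.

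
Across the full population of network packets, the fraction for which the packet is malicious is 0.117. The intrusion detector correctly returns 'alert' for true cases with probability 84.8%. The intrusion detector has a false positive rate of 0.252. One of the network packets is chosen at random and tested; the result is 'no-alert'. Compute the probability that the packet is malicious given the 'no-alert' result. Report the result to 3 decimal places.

P(H | E) ≈ 0.026

Let H be the event that the packet is malicious. P(H) = 0.117, so P(¬H) = 0.883. With E the 'no-alert' result, P(E|H) = 0.152 and P(E|¬H) = 0.748.
P(E) = 0.152·0.117 + 0.748·0.883 = 0.017784 + 0.66048 = 0.67827.
By Bayes' theorem, P(H|E) = 0.017784 / 0.67827 = 0.026.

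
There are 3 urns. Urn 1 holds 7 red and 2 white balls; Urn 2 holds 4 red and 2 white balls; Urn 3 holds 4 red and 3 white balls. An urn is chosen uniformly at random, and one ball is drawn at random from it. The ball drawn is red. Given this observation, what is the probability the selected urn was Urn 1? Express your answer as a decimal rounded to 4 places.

Tabulate prior·likelihood by source: [1] prior 0.333333, lik 0.7778, product 0.2593; [2] prior 0.333333, lik 0.6667, product 0.2222; [3] prior 0.333333, lik 0.5714, product 0.1905.
Normalizing constant = 0.67196; the posterior for Urn 1 is its product over the sum, 0.2593/0.67196 = 0.3858.

Posterior probability ≈ 0.3858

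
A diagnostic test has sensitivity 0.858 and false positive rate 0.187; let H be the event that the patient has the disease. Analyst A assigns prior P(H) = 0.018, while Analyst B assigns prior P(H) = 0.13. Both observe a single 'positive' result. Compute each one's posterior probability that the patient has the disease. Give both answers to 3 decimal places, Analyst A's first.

Analyst A: 0.078; Analyst B: 0.407

The likelihood ratio for a 'positive' result is 0.858/0.187 = 4.5882.
Analyst A: prior odds 0.018/0.982 = 0.018330; posterior odds 0.084102; posterior probability 0.078.
Analyst B: prior odds 0.13/0.87 = 0.14943; posterior odds 0.68560; posterior probability 0.407.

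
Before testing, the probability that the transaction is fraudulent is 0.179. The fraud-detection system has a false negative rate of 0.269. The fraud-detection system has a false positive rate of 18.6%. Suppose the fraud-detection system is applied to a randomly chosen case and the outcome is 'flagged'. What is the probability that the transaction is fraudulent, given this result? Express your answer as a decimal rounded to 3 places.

Let H be the event that the transaction is fraudulent. P(H) = 0.179, so P(¬H) = 0.821. With E the 'flagged' result, P(E|H) = 0.731 and P(E|¬H) = 0.186.
P(E) = 0.731·0.179 + 0.186·0.821 = 0.13085 + 0.15271 = 0.28356.
By Bayes' theorem, P(H|E) = 0.13085 / 0.28356 = 0.461.

P(H | E) ≈ 0.461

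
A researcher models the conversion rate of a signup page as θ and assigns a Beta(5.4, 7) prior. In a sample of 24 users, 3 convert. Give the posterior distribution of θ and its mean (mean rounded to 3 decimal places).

Observing 3 successes and 21 failures updates Beta(5.4, 7) by adding the success and failure counts to the two shape parameters: α = 5.4+3 = 8.4, β = 7+21 = 28.
Posterior mean = α/(α+β) = 8.4/36.4 = 0.231.

Posterior: Beta(8.4, 28); mean ≈ 0.231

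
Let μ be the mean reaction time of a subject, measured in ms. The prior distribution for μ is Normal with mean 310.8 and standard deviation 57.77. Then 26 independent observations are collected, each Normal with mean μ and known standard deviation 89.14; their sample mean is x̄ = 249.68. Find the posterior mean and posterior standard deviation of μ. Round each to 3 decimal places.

Posterior mean ≈ 254.807; posterior SD ≈ 16.732

With known σ, the Normal prior is conjugate. Weight on the data is w = (n/σ²)/(n/σ² + 1/τ₀²) = 0.00327211/(0.00327211+0.00029964) = 0.91611.
Posterior mean = w·x̄ + (1−w)·μ₀ = 0.91611·249.68 + 0.083891·310.8 = 254.807. Posterior variance = 1/(0.00327211+0.00029964) = 279.975, so SD = 16.732.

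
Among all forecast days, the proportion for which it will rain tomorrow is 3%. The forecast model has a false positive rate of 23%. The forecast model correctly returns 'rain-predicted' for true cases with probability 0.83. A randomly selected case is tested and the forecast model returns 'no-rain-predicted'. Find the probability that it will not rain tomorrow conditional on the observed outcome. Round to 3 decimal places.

Let H be the event that it will rain tomorrow. P(H) = 0.03, so P(¬H) = 0.97. With E the 'no-rain-predicted' result, P(E|H) = 0.17 and P(E|¬H) = 0.77.
P(E) = 0.17·0.03 + 0.77·0.97 = 0.0051000 + 0.74690 = 0.75200.
By Bayes' theorem, P(H|E) = 0.0051000 / 0.75200 = 0.007. Hence P(¬H|E) = 1 − 0.007 = 0.993.

P(¬H | E) ≈ 0.993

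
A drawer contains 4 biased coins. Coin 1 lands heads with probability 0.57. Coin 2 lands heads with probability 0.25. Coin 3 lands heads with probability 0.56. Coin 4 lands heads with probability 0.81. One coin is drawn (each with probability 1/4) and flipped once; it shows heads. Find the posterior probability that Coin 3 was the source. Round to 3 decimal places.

P(heads|C1) = 0.57; P(heads|C2) = 0.25; P(heads|C3) = 0.56; P(heads|C4) = 0.81.
Prior × likelihood for each source: 0.25·0.57=0.1425, 0.25·0.25=0.06250, 0.25·0.56=0.1400, 0.25·0.81=0.2025. Summing gives P(heads) = 0.54750.
P(Coin 3 | heads) = 0.1400 / 0.54750 = 0.256.

Posterior probability ≈ 0.256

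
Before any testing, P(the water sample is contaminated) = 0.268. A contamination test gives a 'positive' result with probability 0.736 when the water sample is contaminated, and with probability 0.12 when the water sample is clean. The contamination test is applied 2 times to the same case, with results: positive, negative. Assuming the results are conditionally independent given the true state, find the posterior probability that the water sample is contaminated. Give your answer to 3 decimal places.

Posterior P(H) ≈ 0.403

Let H be the event that the water sample is contaminated; start with P(H) = 0.268. P('positive'|H) = 0.736, P('positive'|¬H) = 0.12.
Update on result 1 ('positive'): P(H) ← 0.736·0.2680 / (0.736·0.2680 + 0.12·0.7320) = 0.19725/0.28509 = 0.6919.
Update on result 2 ('negative'): P(H) ← 0.264·0.6919 / (0.264·0.6919 + 0.88·0.3081) = 0.18266/0.45380 = 0.4025.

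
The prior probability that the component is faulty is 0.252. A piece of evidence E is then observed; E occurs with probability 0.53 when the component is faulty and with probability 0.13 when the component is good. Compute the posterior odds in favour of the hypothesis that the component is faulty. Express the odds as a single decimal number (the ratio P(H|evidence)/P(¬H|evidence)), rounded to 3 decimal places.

Prior odds = 0.252/(1−0.252) = 0.33690.
Likelihood ratio for E = 0.53/0.13 = 4.0769.
Posterior odds = prior odds × LR = 1.3735.

Posterior odds ≈ 1.374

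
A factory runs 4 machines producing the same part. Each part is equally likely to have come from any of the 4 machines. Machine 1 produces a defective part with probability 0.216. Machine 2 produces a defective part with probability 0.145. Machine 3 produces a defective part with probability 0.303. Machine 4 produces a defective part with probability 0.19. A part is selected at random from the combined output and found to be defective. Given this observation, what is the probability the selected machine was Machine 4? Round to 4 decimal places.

Posterior probability ≈ 0.2225

P(defective|M1) = 0.216; P(defective|M2) = 0.145; P(defective|M3) = 0.303; P(defective|M4) = 0.19.
Prior × likelihood for each source: 0.25·0.216=0.05400, 0.25·0.145=0.03625, 0.25·0.303=0.07575, 0.25·0.19=0.04750. Summing gives P(defective) = 0.21350.
P(Machine 4 | defective) = 0.04750 / 0.21350 = 0.2225.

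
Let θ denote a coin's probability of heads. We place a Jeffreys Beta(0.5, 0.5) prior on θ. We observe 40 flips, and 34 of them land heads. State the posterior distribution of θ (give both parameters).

The binomial likelihood is conjugate to the Beta prior: with 34 successes and 6 failures, the posterior is Beta(0.5+34, 0.5+6) = Beta(34.5, 6.5).

Posterior: Beta(34.5, 6.5)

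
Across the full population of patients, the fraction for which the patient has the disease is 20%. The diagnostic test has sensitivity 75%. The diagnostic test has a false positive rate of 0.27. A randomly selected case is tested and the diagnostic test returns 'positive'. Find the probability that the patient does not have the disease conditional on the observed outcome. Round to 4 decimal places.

P(¬H | E) ≈ 0.5902

Write H for 'the patient has the disease'. Prior odds H:¬H = 0.2/0.8 = 0.25000. For the 'positive' outcome, the likelihood ratio is 0.75/0.27 = 2.7778.
Posterior odds = 0.25000 × 2.7778 = 0.69444, so P(H|E) = 0.69444/(1+0.69444) = 0.4098. Then P(¬H|E) = 1 − 0.4098 = 0.5902.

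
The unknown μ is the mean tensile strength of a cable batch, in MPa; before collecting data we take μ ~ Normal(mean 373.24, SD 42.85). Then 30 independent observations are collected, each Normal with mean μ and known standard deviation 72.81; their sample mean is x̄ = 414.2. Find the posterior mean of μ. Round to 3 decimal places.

Prior precision 1/τ₀² = 1/42.85² = 0.00054463; data precision n/σ² = 30/72.81² = 0.00565899.
Posterior precision = 0.00054463 + 0.00565899 = 0.00620362.
Posterior mean = (0.00054463·373.24 + 0.00565899·414.2) / 0.00620362 = 410.604.

Posterior mean ≈ 410.604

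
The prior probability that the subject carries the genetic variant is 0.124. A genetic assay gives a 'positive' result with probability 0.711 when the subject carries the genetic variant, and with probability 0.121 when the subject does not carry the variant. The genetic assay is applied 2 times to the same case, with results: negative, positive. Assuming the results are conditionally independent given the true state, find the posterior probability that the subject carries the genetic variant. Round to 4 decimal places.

Posterior P(H) ≈ 0.2147

Let H be the event that the subject carries the genetic variant; start with P(H) = 0.124. P('positive'|H) = 0.711, P('positive'|¬H) = 0.121.
Update on result 1 ('negative'): P(H) ← 0.289·0.1240 / (0.289·0.1240 + 0.879·0.8760) = 0.035836/0.80584 = 0.0445.
Update on result 2 ('positive'): P(H) ← 0.711·0.0445 / (0.711·0.0445 + 0.121·0.9555) = 0.031618/0.14724 = 0.2147.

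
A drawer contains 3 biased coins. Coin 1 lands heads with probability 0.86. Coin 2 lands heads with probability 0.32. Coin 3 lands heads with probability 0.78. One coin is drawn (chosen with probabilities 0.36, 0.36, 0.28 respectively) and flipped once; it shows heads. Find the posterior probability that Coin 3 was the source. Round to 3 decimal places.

P(heads|C1) = 0.86; P(heads|C2) = 0.32; P(heads|C3) = 0.78.
Prior × likelihood for each source: 0.36·0.86=0.3096, 0.36·0.32=0.1152, 0.28·0.78=0.2184. Summing gives P(heads) = 0.64320.
P(Coin 3 | heads) = 0.2184 / 0.64320 = 0.340.

Posterior probability ≈ 0.340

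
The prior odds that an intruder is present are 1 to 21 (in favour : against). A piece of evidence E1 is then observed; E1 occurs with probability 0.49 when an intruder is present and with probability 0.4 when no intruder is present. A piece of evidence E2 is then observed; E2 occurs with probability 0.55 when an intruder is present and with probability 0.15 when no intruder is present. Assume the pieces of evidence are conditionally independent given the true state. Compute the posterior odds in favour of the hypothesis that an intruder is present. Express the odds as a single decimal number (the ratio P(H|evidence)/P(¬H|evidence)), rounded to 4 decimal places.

Posterior odds ≈ 0.2139

Prior odds = 1/21 = 0.047619.
Likelihood ratio for E1 = 0.49/0.4 = 1.2250.
Likelihood ratio for E2 = 0.55/0.15 = 3.6667.
Posterior odds = prior odds × LR₁ × LR₂ = 0.21389.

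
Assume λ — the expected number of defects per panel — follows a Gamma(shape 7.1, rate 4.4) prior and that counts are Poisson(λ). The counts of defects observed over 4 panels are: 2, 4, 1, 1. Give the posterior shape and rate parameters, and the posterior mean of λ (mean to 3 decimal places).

The Poisson likelihood adds the total count to the shape and the number of exposure periods to the rate. Here ∑xᵢ = 8 and n = 4, so shape 7.1→15.1 and rate 4.4→8.4.
Posterior mean = shape/rate = 15.1/8.4 = 1.798.

Posterior: Gamma(shape=15.1, rate=8.4); mean ≈ 1.798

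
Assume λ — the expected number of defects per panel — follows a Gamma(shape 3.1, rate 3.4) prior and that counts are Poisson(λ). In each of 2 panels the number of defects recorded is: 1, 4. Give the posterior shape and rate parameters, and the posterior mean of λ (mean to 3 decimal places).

Posterior: Gamma(shape=8.1, rate=5.4); mean ≈ 1.500

Total count ∑xᵢ = 5 over n = 2 panels.
Gamma is conjugate to the Poisson likelihood: posterior is Gamma(shape = 3.1+5 = 8.1, rate = 3.4+2 = 5.4).
E[λ | data] = 8.1/5.4 = 1.500.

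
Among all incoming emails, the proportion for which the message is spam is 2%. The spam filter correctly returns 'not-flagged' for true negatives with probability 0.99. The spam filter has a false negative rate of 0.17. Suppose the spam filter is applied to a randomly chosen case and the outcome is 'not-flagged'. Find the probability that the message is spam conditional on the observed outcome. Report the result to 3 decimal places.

P(H | E) ≈ 0.003

Write H for 'the message is spam'. Prior odds H:¬H = 0.02/0.98 = 0.020408. For the 'not-flagged' outcome, the likelihood ratio is 0.17/0.99 = 0.17172.
Posterior odds = 0.020408 × 0.17172 = 0.0035044, so P(H|E) = 0.0035044/(1+0.0035044) = 0.003.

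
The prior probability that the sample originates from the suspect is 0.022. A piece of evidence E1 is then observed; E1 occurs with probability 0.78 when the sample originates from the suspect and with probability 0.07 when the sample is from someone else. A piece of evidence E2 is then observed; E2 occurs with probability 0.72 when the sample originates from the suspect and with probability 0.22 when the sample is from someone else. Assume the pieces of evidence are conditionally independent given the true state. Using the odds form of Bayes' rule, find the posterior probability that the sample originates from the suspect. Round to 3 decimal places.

Prior odds = 0.022/(1−0.022) = 0.022495.
Likelihood ratio for E1 = 0.78/0.07 = 11.143.
Likelihood ratio for E2 = 0.72/0.22 = 3.2727.
Posterior odds = prior odds × LR₁ × LR₂ = 0.82033.
Posterior probability = odds/(1+odds) = 0.82033/1.8203 = 0.451.

Posterior probability ≈ 0.451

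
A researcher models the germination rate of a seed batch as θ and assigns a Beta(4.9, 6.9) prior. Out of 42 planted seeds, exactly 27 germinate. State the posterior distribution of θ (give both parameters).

Observing 27 successes and 15 failures updates Beta(4.9, 6.9) by adding the success and failure counts to the two shape parameters: α = 4.9+27 = 31.9, β = 6.9+15 = 21.9.

Posterior: Beta(31.9, 21.9)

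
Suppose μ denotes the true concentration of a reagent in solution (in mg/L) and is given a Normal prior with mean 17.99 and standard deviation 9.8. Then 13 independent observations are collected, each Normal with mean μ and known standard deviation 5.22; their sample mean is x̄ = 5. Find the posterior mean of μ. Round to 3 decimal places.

Posterior mean ≈ 5.277

With known σ, the Normal prior is conjugate. Weight on the data is w = (n/σ²)/(n/σ² + 1/τ₀²) = 0.477092/(0.477092+0.0104123) = 0.97864.
Posterior mean = w·x̄ + (1−w)·μ₀ = 0.97864·5 + 0.021358·17.99 = 5.277.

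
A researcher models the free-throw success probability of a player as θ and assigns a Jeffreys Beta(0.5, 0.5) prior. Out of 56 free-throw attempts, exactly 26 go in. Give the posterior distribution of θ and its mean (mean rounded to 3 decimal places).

Observing 26 successes and 30 failures updates Beta(0.5, 0.5) by adding the success and failure counts to the two shape parameters: α = 0.5+26 = 26.5, β = 0.5+30 = 30.5.
E[θ | data] = 26.5/(26.5+30.5) = 0.465.

Posterior: Beta(26.5, 30.5); mean ≈ 0.465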